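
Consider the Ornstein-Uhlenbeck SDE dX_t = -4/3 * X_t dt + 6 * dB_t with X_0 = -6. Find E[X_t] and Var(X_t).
E[X_t] = -6*exp(-4*t/3); Var(X_t) = 27/2 - 27*exp(-8*t/3)/2

The OU SDE dX = -theta X dt + sigma dB admits the integrating factor exp(theta t): d(exp(theta t) X_t) = sigma exp(theta t) dB_t. Integrating from 0 to t:
  X_t = x_0 * exp(-theta t) + sigma * int_0^t exp(-theta (t-s)) dB_s.
The Itô integral has mean 0 and (by the Itô isometry) variance sigma^2 * int_0^t exp(-2 theta (t - s)) ds = sigma^2 * (1 - exp(-2 theta t)) / (2 theta).
With theta = 4/3, sigma = 6, x_0 = -6:
  E[X_t] = -6 * exp(-4/3 t) = -6*exp(-4*t/3)
  Var(X_t) = (6)^2 * (1 - exp(-2*4/3 t)) / (2 * 4/3) = 27/2 - 27*exp(-8*t/3)/2.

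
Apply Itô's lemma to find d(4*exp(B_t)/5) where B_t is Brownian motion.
d(4*exp(B_t)/5) = (2*exp(B_t)/5) dt + (4*exp(B_t)/5) dB_t

Itô's formula for f(B_t) gives d f(B_t) = f'(B_t) dB_t + (1/2) f''(B_t) dt. Compute derivatives of f(x) = 4*exp(x)/5:
  f'(x)  = 4*exp(x)/5
  f''(x) = 4*exp(x)/5
Substitute x = B_t and multiply the f'' term by 1/2:
  drift     = (1/2) * (4*exp(x)/5) evaluated at B_t = 2*exp(B_t)/5
  diffusion = (4*exp(x)/5) evaluated at B_t = 4*exp(B_t)/5
Therefore d(4*exp(B_t)/5) = (2*exp(B_t)/5) dt + (4*exp(B_t)/5) dB_t.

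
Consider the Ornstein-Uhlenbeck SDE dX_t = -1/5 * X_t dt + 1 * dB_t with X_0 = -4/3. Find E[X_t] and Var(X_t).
E[X_t] = -4*exp(-t/5)/3; Var(X_t) = 5/2 - 5*exp(-2*t/5)/2

The OU SDE dX = -theta X dt + sigma dB admits the integrating factor exp(theta t): d(exp(theta t) X_t) = sigma exp(theta t) dB_t. Integrating from 0 to t:
  X_t = x_0 * exp(-theta t) + sigma * int_0^t exp(-theta (t-s)) dB_s.
The Itô integral has mean 0 and (by the Itô isometry) variance sigma^2 * int_0^t exp(-2 theta (t - s)) ds = sigma^2 * (1 - exp(-2 theta t)) / (2 theta).
With theta = 1/5, sigma = 1, x_0 = -4/3:
  E[X_t] = -4/3 * exp(-1/5 t) = -4*exp(-t/5)/3
  Var(X_t) = (1)^2 * (1 - exp(-2*1/5 t)) / (2 * 1/5) = 5/2 - 5*exp(-2*t/5)/2.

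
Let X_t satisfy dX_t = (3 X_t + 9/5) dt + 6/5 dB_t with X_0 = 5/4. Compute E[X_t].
E[X_t] = 37*exp(3*t)/20 - 3/5

Taking expectations and using E[dB_t] = 0, the mean m(t) = E[X_t] satisfies the ODE m'(t) = a m(t) + b with m(0) = x_0. With a = 3, b = 9/5, x_0 = 5/4, the solution is
  m(t) = x_0 * exp(a t) + (b/a) * (exp(a t) - 1)
       = (5/4) * exp(3 t) + ((9/5)/3) * (exp(3 t) - 1)
       = 37*exp(3*t)/20 - 3/5.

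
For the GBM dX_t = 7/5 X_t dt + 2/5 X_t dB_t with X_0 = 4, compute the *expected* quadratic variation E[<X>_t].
E[<X>_t] = 32*exp(74*t/25)/37 - 32/37

<X>_t = int_0^t ((2/5) * X_s)^2 ds. Taking expectation inside the integral: E[<X>_t] = (2/5)^2 * int_0^t E[X_s^2] ds. For GBM, E[X_s^2] = x_0^2 * exp((2 mu + sigma^2) s). Integrating:
  E[<X>_t] = (2/5)^2 * 4^2 * (exp((2*(7/5) + (2/5)^2) t) - 1) / (2*(7/5) + (2/5)^2)
           = (2/5)^2 * 4^2 * (exp((74/25) t) - 1) / (74/25) = 32*exp(74*t/25)/37 - 32/37.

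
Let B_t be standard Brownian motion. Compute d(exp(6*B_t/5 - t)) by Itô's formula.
d(exp(6*B_t/5 - t)) = (-7*exp(6*B_t/5 - t)/25) dt + (6*exp(6*B_t/5 - t)/5) dB_t

Itô's formula for f(t, x): d f(t, B_t) = (f_t + (1/2) f_xx) dt + f_x dB_t. Compute partials of f(t, x) = exp(-t + 6*x/5):
  f_t(t,x)  = -exp(-t + 6*x/5)
  f_x(t,x)  = 6*exp(-t + 6*x/5)/5
  f_xx(t,x) = 36*exp(-t + 6*x/5)/25
Assemble drift = f_t + (1/2) f_xx = -7*exp(-t + 6*x/5)/25 and diffusion = f_x = 6*exp(-t + 6*x/5)/5. Substituting x = B_t:
  d(exp(6*B_t/5 - t)) = (-7*exp(6*B_t/5 - t)/25) dt + (6*exp(6*B_t/5 - t)/5) dB_t.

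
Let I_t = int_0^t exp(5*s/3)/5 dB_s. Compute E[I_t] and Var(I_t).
E[I_t] = 0; Var(I_t) = 3*exp(10*t/3)/250 - 3/250

The Itô integral of a deterministic integrand f(s) has mean 0 because each increment f(s) * (B_{s+ds} - B_s) has mean 0. By the Itô isometry:
  Var( int_0^t f(s) dB_s ) = E[ (int_0^t f(s) dB_s)^2 ] = int_0^t f(s)^2 ds.
Here f(s) = exp(5*s/3)/5, so f(s)^2 = exp(10*s/3)/25. Integrate:
  int_0^t (exp(10*s/3)/25) ds = 3*exp(10*t/3)/250 - 3/250.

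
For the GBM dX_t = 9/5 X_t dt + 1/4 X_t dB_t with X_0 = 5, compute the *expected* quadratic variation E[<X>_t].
E[<X>_t] = 125*exp(293*t/80)/293 - 125/293

<X>_t = int_0^t ((1/4) * X_s)^2 ds. Taking expectation inside the integral: E[<X>_t] = (1/4)^2 * int_0^t E[X_s^2] ds. For GBM, E[X_s^2] = x_0^2 * exp((2 mu + sigma^2) s). Integrating:
  E[<X>_t] = (1/4)^2 * 5^2 * (exp((2*(9/5) + (1/4)^2) t) - 1) / (2*(9/5) + (1/4)^2)
           = (1/4)^2 * 5^2 * (exp((293/80) t) - 1) / (293/80) = 125*exp(293*t/80)/293 - 125/293.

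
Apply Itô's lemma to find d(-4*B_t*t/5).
d(-4*B_t*t/5) = (-4*B_t/5) dt + (-4*t/5) dB_t

Itô's formula for f(t, x): d f(t, B_t) = (f_t + (1/2) f_xx) dt + f_x dB_t. Compute partials of f(t, x) = -4*t*x/5:
  f_t(t,x)  = -4*x/5
  f_x(t,x)  = -4*t/5
  f_xx(t,x) = 0
Assemble drift = f_t + (1/2) f_xx = -4*x/5 and diffusion = f_x = -4*t/5. Substituting x = B_t:
  d(-4*B_t*t/5) = (-4*B_t/5) dt + (-4*t/5) dB_t.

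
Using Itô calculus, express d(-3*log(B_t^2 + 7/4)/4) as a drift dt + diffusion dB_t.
d(-3*log(B_t^2 + 7/4)/4) = (3*(4*B_t^2 - 7)/(4*B_t^2 + 7)^2) dt + (-6*B_t/(4*B_t^2 + 7)) dB_t

Itô's formula for f(B_t) gives d f(B_t) = f'(B_t) dB_t + (1/2) f''(B_t) dt. Compute derivatives of f(x) = -3*log(x^2 + 7/4)/4:
  f'(x)  = -6*x/(4*x^2 + 7)
  f''(x) = 6*(4*x^2 - 7)/(4*x^2 + 7)^2
Substitute x = B_t and multiply the f'' term by 1/2:
  drift     = (1/2) * (6*(4*x^2 - 7)/(4*x^2 + 7)^2) evaluated at B_t = 3*(4*B_t^2 - 7)/(4*B_t^2 + 7)^2
  diffusion = (-6*x/(4*x^2 + 7)) evaluated at B_t = -6*B_t/(4*B_t^2 + 7)
Therefore d(-3*log(B_t^2 + 7/4)/4) = (3*(4*B_t^2 - 7)/(4*B_t^2 + 7)^2) dt + (-6*B_t/(4*B_t^2 + 7)) dB_t.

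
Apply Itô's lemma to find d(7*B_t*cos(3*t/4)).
d(7*B_t*cos(3*t/4)) = (-21*B_t*sin(3*t/4)/4) dt + (7*cos(3*t/4)) dB_t

Itô's formula for f(t, x): d f(t, B_t) = (f_t + (1/2) f_xx) dt + f_x dB_t. Compute partials of f(t, x) = 7*x*cos(3*t/4):
  f_t(t,x)  = -21*x*sin(3*t/4)/4
  f_x(t,x)  = 7*cos(3*t/4)
  f_xx(t,x) = 0
Assemble drift = f_t + (1/2) f_xx = -21*x*sin(3*t/4)/4 and diffusion = f_x = 7*cos(3*t/4). Substituting x = B_t:
  d(7*B_t*cos(3*t/4)) = (-21*B_t*sin(3*t/4)/4) dt + (7*cos(3*t/4)) dB_t.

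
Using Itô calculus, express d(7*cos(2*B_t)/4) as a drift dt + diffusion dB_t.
d(7*cos(2*B_t)/4) = (-7*cos(2*B_t)/2) dt + (-7*sin(2*B_t)/2) dB_t

Itô's formula for f(B_t) gives d f(B_t) = f'(B_t) dB_t + (1/2) f''(B_t) dt. Compute derivatives of f(x) = 7*cos(2*x)/4:
  f'(x)  = -7*sin(2*x)/2
  f''(x) = -7*cos(2*x)
Substitute x = B_t and multiply the f'' term by 1/2:
  drift     = (1/2) * (-7*cos(2*x)) evaluated at B_t = -7*cos(2*B_t)/2
  diffusion = (-7*sin(2*x)/2) evaluated at B_t = -7*sin(2*B_t)/2
Therefore d(7*cos(2*B_t)/4) = (-7*cos(2*B_t)/2) dt + (-7*sin(2*B_t)/2) dB_t.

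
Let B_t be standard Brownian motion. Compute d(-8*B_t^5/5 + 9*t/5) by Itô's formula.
d(-8*B_t^5/5 + 9*t/5) = (9/5 - 16*B_t^3) dt + (-8*B_t^4) dB_t

Itô's formula for f(t, x): d f(t, B_t) = (f_t + (1/2) f_xx) dt + f_x dB_t. Compute partials of f(t, x) = 9*t/5 - 8*x^5/5:
  f_t(t,x)  = 9/5
  f_x(t,x)  = -8*x^4
  f_xx(t,x) = -32*x^3
Assemble drift = f_t + (1/2) f_xx = 9/5 - 16*x^3 and diffusion = f_x = -8*x^4. Substituting x = B_t:
  d(-8*B_t^5/5 + 9*t/5) = (9/5 - 16*B_t^3) dt + (-8*B_t^4) dB_t.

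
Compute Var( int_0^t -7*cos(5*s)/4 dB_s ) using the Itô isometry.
Var = 49*t/32 + 49*sin(10*t)/320

The Itô integral of a deterministic integrand f(s) has mean 0 because each increment f(s) * (B_{s+ds} - B_s) has mean 0. By the Itô isometry:
  Var( int_0^t f(s) dB_s ) = E[ (int_0^t f(s) dB_s)^2 ] = int_0^t f(s)^2 ds.
Here f(s) = -7*cos(5*s)/4, so f(s)^2 = 49*cos(5*s)^2/16. Integrate:
  int_0^t (49*cos(5*s)^2/16) ds = 49*t/32 + 49*sin(10*t)/320.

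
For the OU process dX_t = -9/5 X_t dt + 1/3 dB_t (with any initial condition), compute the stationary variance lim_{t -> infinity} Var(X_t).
lim Var(X_t) = 5/162

The OU SDE dX = -theta X dt + sigma dB admits the integrating factor exp(theta t): d(exp(theta t) X_t) = sigma exp(theta t) dB_t. Integrating from 0 to t gives X_t = x_0 * exp(-theta t) + sigma * int_0^t exp(-theta (t-s)) dB_s for any initial x_0. The Itô integral has variance (by the Itô isometry) sigma^2 * int_0^t exp(-2 theta (t - s)) ds = sigma^2 * (1 - exp(-2 theta t)) / (2 theta), independent of x_0.
With theta = 9/5, sigma = 1/3:
  Var(X_t) = (1/3)^2 * (1 - exp(-2*9/5 t)) / (2 * 9/5) = 5/162 - 5*exp(-18*t/5)/162.
As t -> infinity, exp(-2*9/5 t) -> 0, so the stationary variance is sigma^2 / (2 theta) = 5/162.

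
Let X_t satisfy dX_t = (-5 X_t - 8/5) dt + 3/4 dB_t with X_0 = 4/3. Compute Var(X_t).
Var(X_t) = 9/160 - 9*exp(-10*t)/160

The variance V(t) = Var(X_t) satisfies V'(t) = 2 a V(t) + c^2 with V(0) = 0 (drift coefficient is linear in X, diffusion is constant). With a = -5, c = 3/4, the solution is
  V(t) = (c^2 / (2 a)) * (exp(2 a t) - 1)
       = ((3/4)^2 / (2*(-5))) * (exp((-10) t) - 1)
       = 9/160 - 9*exp(-10*t)/160.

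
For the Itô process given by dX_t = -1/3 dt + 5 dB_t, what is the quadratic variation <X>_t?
<X>_t = 25*t

For an Itô process dX_t = a(t) dt + b(t) dB_t, the quadratic variation is <X>_t = int_0^t b(s)^2 ds (the drift term does not contribute). Here b(s) = 5, so
  b(s)^2 = 25.
Integrating from 0 to t:
  <X>_t = int_0^t (25) ds = 25*t.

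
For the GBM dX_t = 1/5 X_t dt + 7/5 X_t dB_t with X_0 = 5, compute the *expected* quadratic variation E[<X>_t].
E[<X>_t] = 1225*exp(59*t/25)/59 - 1225/59

<X>_t = int_0^t ((7/5) * X_s)^2 ds. Taking expectation inside the integral: E[<X>_t] = (7/5)^2 * int_0^t E[X_s^2] ds. For GBM, E[X_s^2] = x_0^2 * exp((2 mu + sigma^2) s). Integrating:
  E[<X>_t] = (7/5)^2 * 5^2 * (exp((2*(1/5) + (7/5)^2) t) - 1) / (2*(1/5) + (7/5)^2)
           = (7/5)^2 * 5^2 * (exp((59/25) t) - 1) / (59/25) = 1225*exp(59*t/25)/59 - 1225/59.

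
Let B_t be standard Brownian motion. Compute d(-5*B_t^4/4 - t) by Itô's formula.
d(-5*B_t^4/4 - t) = (-15*B_t^2/2 - 1) dt + (-5*B_t^3) dB_t

Itô's formula for f(t, x): d f(t, B_t) = (f_t + (1/2) f_xx) dt + f_x dB_t. Compute partials of f(t, x) = -t - 5*x^4/4:
  f_t(t,x)  = -1
  f_x(t,x)  = -5*x^3
  f_xx(t,x) = -15*x^2
Assemble drift = f_t + (1/2) f_xx = -15*x^2/2 - 1 and diffusion = f_x = -5*x^3. Substituting x = B_t:
  d(-5*B_t^4/4 - t) = (-15*B_t^2/2 - 1) dt + (-5*B_t^3) dB_t.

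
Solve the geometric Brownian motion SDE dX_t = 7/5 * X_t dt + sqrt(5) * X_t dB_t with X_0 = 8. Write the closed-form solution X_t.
X_t = 8 * exp((-11/10) * t + (sqrt(5)) * B_t)

For GBM dX = mu X dt + sigma X dB with X_0 = x_0, apply Itô to Y = log X: dY = (mu - sigma^2/2) dt + sigma dB, so Y_t = log(x_0) + (mu - sigma^2/2) t + sigma B_t and hence X_t = x_0 * exp((mu - sigma^2/2) t + sigma B_t).
With mu = 7/5, sigma = sqrt(5), x_0 = 8, this gives:
  X_t = 8 * exp((-11/10) * t + (sqrt(5)) * B_t).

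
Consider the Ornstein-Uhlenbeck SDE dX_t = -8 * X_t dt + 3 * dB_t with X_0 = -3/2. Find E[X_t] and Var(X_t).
E[X_t] = -3*exp(-8*t)/2; Var(X_t) = 9/16 - 9*exp(-16*t)/16

The OU SDE dX = -theta X dt + sigma dB admits the integrating factor exp(theta t): d(exp(theta t) X_t) = sigma exp(theta t) dB_t. Integrating from 0 to t:
  X_t = x_0 * exp(-theta t) + sigma * int_0^t exp(-theta (t-s)) dB_s.
The Itô integral has mean 0 and (by the Itô isometry) variance sigma^2 * int_0^t exp(-2 theta (t - s)) ds = sigma^2 * (1 - exp(-2 theta t)) / (2 theta).
With theta = 8, sigma = 3, x_0 = -3/2:
  E[X_t] = -3/2 * exp(-8 t) = -3*exp(-8*t)/2
  Var(X_t) = (3)^2 * (1 - exp(-2*8 t)) / (2 * 8) = 9/16 - 9*exp(-16*t)/16.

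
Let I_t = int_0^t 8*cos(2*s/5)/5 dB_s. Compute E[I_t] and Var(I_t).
E[I_t] = 0; Var(I_t) = 32*t/25 + 8*sin(4*t/5)/5

The Itô integral of a deterministic integrand f(s) has mean 0 because each increment f(s) * (B_{s+ds} - B_s) has mean 0. By the Itô isometry:
  Var( int_0^t f(s) dB_s ) = E[ (int_0^t f(s) dB_s)^2 ] = int_0^t f(s)^2 ds.
Here f(s) = 8*cos(2*s/5)/5, so f(s)^2 = 64*cos(2*s/5)^2/25. Integrate:
  int_0^t (64*cos(2*s/5)^2/25) ds = 32*t/25 + 8*sin(4*t/5)/5.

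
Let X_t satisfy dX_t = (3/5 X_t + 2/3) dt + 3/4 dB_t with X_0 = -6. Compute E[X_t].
E[X_t] = -44*exp(3*t/5)/9 - 10/9

Taking expectations and using E[dB_t] = 0, the mean m(t) = E[X_t] satisfies the ODE m'(t) = a m(t) + b with m(0) = x_0. With a = 3/5, b = 2/3, x_0 = -6, the solution is
  m(t) = x_0 * exp(a t) + (b/a) * (exp(a t) - 1)
       = (-6) * exp((3/5) t) + ((2/3)/(3/5)) * (exp((3/5) t) - 1)
       = -44*exp(3*t/5)/9 - 10/9.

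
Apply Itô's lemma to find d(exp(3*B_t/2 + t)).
d(exp(3*B_t/2 + t)) = (17*exp(3*B_t/2 + t)/8) dt + (3*exp(3*B_t/2 + t)/2) dB_t

Itô's formula for f(t, x): d f(t, B_t) = (f_t + (1/2) f_xx) dt + f_x dB_t. Compute partials of f(t, x) = exp(t + 3*x/2):
  f_t(t,x)  = exp(t + 3*x/2)
  f_x(t,x)  = 3*exp(t + 3*x/2)/2
  f_xx(t,x) = 9*exp(t + 3*x/2)/4
Assemble drift = f_t + (1/2) f_xx = 17*exp(t + 3*x/2)/8 and diffusion = f_x = 3*exp(t + 3*x/2)/2. Substituting x = B_t:
  d(exp(3*B_t/2 + t)) = (17*exp(3*B_t/2 + t)/8) dt + (3*exp(3*B_t/2 + t)/2) dB_t.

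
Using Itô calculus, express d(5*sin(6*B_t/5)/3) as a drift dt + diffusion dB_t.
d(5*sin(6*B_t/5)/3) = (-6*sin(6*B_t/5)/5) dt + (2*cos(6*B_t/5)) dB_t

Itô's formula for f(B_t) gives d f(B_t) = f'(B_t) dB_t + (1/2) f''(B_t) dt. Compute derivatives of f(x) = 5*sin(6*x/5)/3:
  f'(x)  = 2*cos(6*x/5)
  f''(x) = -12*sin(6*x/5)/5
Substitute x = B_t and multiply the f'' term by 1/2:
  drift     = (1/2) * (-12*sin(6*x/5)/5) evaluated at B_t = -6*sin(6*B_t/5)/5
  diffusion = (2*cos(6*x/5)) evaluated at B_t = 2*cos(6*B_t/5)
Therefore d(5*sin(6*B_t/5)/3) = (-6*sin(6*B_t/5)/5) dt + (2*cos(6*B_t/5)) dB_t.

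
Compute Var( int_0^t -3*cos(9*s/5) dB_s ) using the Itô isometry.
Var = 9*t/2 + 5*sin(18*t/5)/4

The Itô integral of a deterministic integrand f(s) has mean 0 because each increment f(s) * (B_{s+ds} - B_s) has mean 0. By the Itô isometry:
  Var( int_0^t f(s) dB_s ) = E[ (int_0^t f(s) dB_s)^2 ] = int_0^t f(s)^2 ds.
Here f(s) = -3*cos(9*s/5), so f(s)^2 = 9*cos(9*s/5)^2. Integrate:
  int_0^t (9*cos(9*s/5)^2) ds = 9*t/2 + 5*sin(18*t/5)/4.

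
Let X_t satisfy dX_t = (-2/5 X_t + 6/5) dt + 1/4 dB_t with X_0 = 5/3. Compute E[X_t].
E[X_t] = 3 - 4*exp(-2*t/5)/3

Taking expectations and using E[dB_t] = 0, the mean m(t) = E[X_t] satisfies the ODE m'(t) = a m(t) + b with m(0) = x_0. With a = -2/5, b = 6/5, x_0 = 5/3, the solution is
  m(t) = x_0 * exp(a t) + (b/a) * (exp(a t) - 1)
       = (5/3) * exp((-2/5) t) + ((6/5)/(-2/5)) * (exp((-2/5) t) - 1)
       = 3 - 4*exp(-2*t/5)/3.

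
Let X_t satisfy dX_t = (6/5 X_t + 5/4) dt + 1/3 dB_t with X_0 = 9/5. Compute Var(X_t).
Var(X_t) = 5*exp(12*t/5)/108 - 5/108

The variance V(t) = Var(X_t) satisfies V'(t) = 2 a V(t) + c^2 with V(0) = 0 (drift coefficient is linear in X, diffusion is constant). With a = 6/5, c = 1/3, the solution is
  V(t) = (c^2 / (2 a)) * (exp(2 a t) - 1)
       = ((1/3)^2 / (2*(6/5))) * (exp((12/5) t) - 1)
       = 5*exp(12*t/5)/108 - 5/108.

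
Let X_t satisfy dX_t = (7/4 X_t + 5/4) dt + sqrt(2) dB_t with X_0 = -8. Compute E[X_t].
E[X_t] = -51*exp(7*t/4)/7 - 5/7

Taking expectations and using E[dB_t] = 0, the mean m(t) = E[X_t] satisfies the ODE m'(t) = a m(t) + b with m(0) = x_0. With a = 7/4, b = 5/4, x_0 = -8, the solution is
  m(t) = x_0 * exp(a t) + (b/a) * (exp(a t) - 1)
       = (-8) * exp((7/4) t) + ((5/4)/(7/4)) * (exp((7/4) t) - 1)
       = -51*exp(7*t/4)/7 - 5/7.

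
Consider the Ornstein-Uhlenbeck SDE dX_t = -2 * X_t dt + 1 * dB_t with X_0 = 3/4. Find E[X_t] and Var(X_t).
E[X_t] = 3*exp(-2*t)/4; Var(X_t) = 1/4 - exp(-4*t)/4

The OU SDE dX = -theta X dt + sigma dB admits the integrating factor exp(theta t): d(exp(theta t) X_t) = sigma exp(theta t) dB_t. Integrating from 0 to t:
  X_t = x_0 * exp(-theta t) + sigma * int_0^t exp(-theta (t-s)) dB_s.
The Itô integral has mean 0 and (by the Itô isometry) variance sigma^2 * int_0^t exp(-2 theta (t - s)) ds = sigma^2 * (1 - exp(-2 theta t)) / (2 theta).
With theta = 2, sigma = 1, x_0 = 3/4:
  E[X_t] = 3/4 * exp(-2 t) = 3*exp(-2*t)/4
  Var(X_t) = (1)^2 * (1 - exp(-2*2 t)) / (2 * 2) = 1/4 - exp(-4*t)/4.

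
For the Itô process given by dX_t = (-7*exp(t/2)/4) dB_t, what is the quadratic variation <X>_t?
<X>_t = 49*exp(t)/16 - 49/16

For an Itô process dX_t = a(t) dt + b(t) dB_t, the quadratic variation is <X>_t = int_0^t b(s)^2 ds (the drift term does not contribute). Here b(s) = -7*exp(s/2)/4, so
  b(s)^2 = 49*exp(s)/16.
Integrating from 0 to t:
  <X>_t = int_0^t (49*exp(s)/16) ds = 49*exp(t)/16 - 49/16.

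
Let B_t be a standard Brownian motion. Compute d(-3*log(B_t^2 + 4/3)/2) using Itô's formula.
d(-3*log(B_t^2 + 4/3)/2) = (9*(3*B_t^2 - 4)/(2*(3*B_t^2 + 4)^2)) dt + (-9*B_t/(3*B_t^2 + 4)) dB_t

Itô's formula for f(B_t) gives d f(B_t) = f'(B_t) dB_t + (1/2) f''(B_t) dt. Compute derivatives of f(x) = -3*log(x^2 + 4/3)/2:
  f'(x)  = -9*x/(3*x^2 + 4)
  f''(x) = 9*(3*x^2 - 4)/(3*x^2 + 4)^2
Substitute x = B_t and multiply the f'' term by 1/2:
  drift     = (1/2) * (9*(3*x^2 - 4)/(3*x^2 + 4)^2) evaluated at B_t = 9*(3*B_t^2 - 4)/(2*(3*B_t^2 + 4)^2)
  diffusion = (-9*x/(3*x^2 + 4)) evaluated at B_t = -9*B_t/(3*B_t^2 + 4)
Therefore d(-3*log(B_t^2 + 4/3)/2) = (9*(3*B_t^2 - 4)/(2*(3*B_t^2 + 4)^2)) dt + (-9*B_t/(3*B_t^2 + 4)) dB_t.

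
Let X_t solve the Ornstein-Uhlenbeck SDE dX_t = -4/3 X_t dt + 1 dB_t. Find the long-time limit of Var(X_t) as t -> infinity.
lim Var(X_t) = 3/8

The OU SDE dX = -theta X dt + sigma dB admits the integrating factor exp(theta t): d(exp(theta t) X_t) = sigma exp(theta t) dB_t. Integrating from 0 to t gives X_t = x_0 * exp(-theta t) + sigma * int_0^t exp(-theta (t-s)) dB_s for any initial x_0. The Itô integral has variance (by the Itô isometry) sigma^2 * int_0^t exp(-2 theta (t - s)) ds = sigma^2 * (1 - exp(-2 theta t)) / (2 theta), independent of x_0.
With theta = 4/3, sigma = 1:
  Var(X_t) = (1)^2 * (1 - exp(-2*4/3 t)) / (2 * 4/3) = 3/8 - 3*exp(-8*t/3)/8.
As t -> infinity, exp(-2*4/3 t) -> 0, so the stationary variance is sigma^2 / (2 theta) = 3/8.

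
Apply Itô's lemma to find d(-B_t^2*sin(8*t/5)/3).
d(-B_t^2*sin(8*t/5)/3) = (-8*B_t^2*cos(8*t/5)/15 - sin(8*t/5)/3) dt + (-2*B_t*sin(8*t/5)/3) dB_t

Itô's formula for f(t, x): d f(t, B_t) = (f_t + (1/2) f_xx) dt + f_x dB_t. Compute partials of f(t, x) = -x^2*sin(8*t/5)/3:
  f_t(t,x)  = -8*x^2*cos(8*t/5)/15
  f_x(t,x)  = -2*x*sin(8*t/5)/3
  f_xx(t,x) = -2*sin(8*t/5)/3
Assemble drift = f_t + (1/2) f_xx = -8*x^2*cos(8*t/5)/15 - sin(8*t/5)/3 and diffusion = f_x = -2*x*sin(8*t/5)/3. Substituting x = B_t:
  d(-B_t^2*sin(8*t/5)/3) = (-8*B_t^2*cos(8*t/5)/15 - sin(8*t/5)/3) dt + (-2*B_t*sin(8*t/5)/3) dB_t.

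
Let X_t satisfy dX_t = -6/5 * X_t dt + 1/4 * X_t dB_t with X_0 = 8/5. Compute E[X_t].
E[X_t] = 8*exp(-6*t/5)/5

For GBM dX = mu X dt + sigma X dB with X_0 = x_0, apply Itô to Y = log X: dY = (mu - sigma^2/2) dt + sigma dB, so Y_t = log(x_0) + (mu - sigma^2/2) t + sigma B_t and hence X_t = x_0 * exp((mu - sigma^2/2) t + sigma B_t).
With mu = -6/5, sigma = 1/4, x_0 = 8/5, this gives:
  X_t = 8/5 * exp((-197/160) * t + (1/4) * B_t).
Since sigma*B_t ~ Normal(0, sigma^2 t), E[exp(sigma*B_t)] = exp(sigma^2 t / 2); so E[X_t] = x_0 * exp((mu - sigma^2/2) t) * exp(sigma^2 t / 2) = x_0 * exp(mu t) = 8*exp(-6*t/5)/5.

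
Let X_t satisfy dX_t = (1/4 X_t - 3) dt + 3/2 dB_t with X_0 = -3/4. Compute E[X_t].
E[X_t] = 12 - 51*exp(t/4)/4

Taking expectations and using E[dB_t] = 0, the mean m(t) = E[X_t] satisfies the ODE m'(t) = a m(t) + b with m(0) = x_0. With a = 1/4, b = -3, x_0 = -3/4, the solution is
  m(t) = x_0 * exp(a t) + (b/a) * (exp(a t) - 1)
       = (-3/4) * exp((1/4) t) + ((-3)/(1/4)) * (exp((1/4) t) - 1)
       = 12 - 51*exp(t/4)/4.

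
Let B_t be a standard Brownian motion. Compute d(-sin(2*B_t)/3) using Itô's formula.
d(-sin(2*B_t)/3) = (2*sin(2*B_t)/3) dt + (-2*cos(2*B_t)/3) dB_t

Itô's formula for f(B_t) gives d f(B_t) = f'(B_t) dB_t + (1/2) f''(B_t) dt. Compute derivatives of f(x) = -sin(2*x)/3:
  f'(x)  = -2*cos(2*x)/3
  f''(x) = 4*sin(2*x)/3
Substitute x = B_t and multiply the f'' term by 1/2:
  drift     = (1/2) * (4*sin(2*x)/3) evaluated at B_t = 2*sin(2*B_t)/3
  diffusion = (-2*cos(2*x)/3) evaluated at B_t = -2*cos(2*B_t)/3
Therefore d(-sin(2*B_t)/3) = (2*sin(2*B_t)/3) dt + (-2*cos(2*B_t)/3) dB_t.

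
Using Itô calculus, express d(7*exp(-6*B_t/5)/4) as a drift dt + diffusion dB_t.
d(7*exp(-6*B_t/5)/4) = (63*exp(-6*B_t/5)/50) dt + (-21*exp(-6*B_t/5)/10) dB_t

Itô's formula for f(B_t) gives d f(B_t) = f'(B_t) dB_t + (1/2) f''(B_t) dt. Compute derivatives of f(x) = 7*exp(-6*x/5)/4:
  f'(x)  = -21*exp(-6*x/5)/10
  f''(x) = 63*exp(-6*x/5)/25
Substitute x = B_t and multiply the f'' term by 1/2:
  drift     = (1/2) * (63*exp(-6*x/5)/25) evaluated at B_t = 63*exp(-6*B_t/5)/50
  diffusion = (-21*exp(-6*x/5)/10) evaluated at B_t = -21*exp(-6*B_t/5)/10
Therefore d(7*exp(-6*B_t/5)/4) = (63*exp(-6*B_t/5)/50) dt + (-21*exp(-6*B_t/5)/10) dB_t.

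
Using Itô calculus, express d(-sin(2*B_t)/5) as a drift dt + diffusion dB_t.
d(-sin(2*B_t)/5) = (2*sin(2*B_t)/5) dt + (-2*cos(2*B_t)/5) dB_t

Itô's formula for f(B_t) gives d f(B_t) = f'(B_t) dB_t + (1/2) f''(B_t) dt. Compute derivatives of f(x) = -sin(2*x)/5:
  f'(x)  = -2*cos(2*x)/5
  f''(x) = 4*sin(2*x)/5
Substitute x = B_t and multiply the f'' term by 1/2:
  drift     = (1/2) * (4*sin(2*x)/5) evaluated at B_t = 2*sin(2*B_t)/5
  diffusion = (-2*cos(2*x)/5) evaluated at B_t = -2*cos(2*B_t)/5
Therefore d(-sin(2*B_t)/5) = (2*sin(2*B_t)/5) dt + (-2*cos(2*B_t)/5) dB_t.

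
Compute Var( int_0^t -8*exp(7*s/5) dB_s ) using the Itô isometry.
Var = 160*exp(14*t/5)/7 - 160/7

The Itô integral of a deterministic integrand f(s) has mean 0 because each increment f(s) * (B_{s+ds} - B_s) has mean 0. By the Itô isometry:
  Var( int_0^t f(s) dB_s ) = E[ (int_0^t f(s) dB_s)^2 ] = int_0^t f(s)^2 ds.
Here f(s) = -8*exp(7*s/5), so f(s)^2 = 64*exp(14*s/5). Integrate:
  int_0^t (64*exp(14*s/5)) ds = 160*exp(14*t/5)/7 - 160/7.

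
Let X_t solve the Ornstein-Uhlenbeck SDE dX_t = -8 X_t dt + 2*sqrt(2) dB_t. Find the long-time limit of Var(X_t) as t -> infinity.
lim Var(X_t) = 1/2

The OU SDE dX = -theta X dt + sigma dB admits the integrating factor exp(theta t): d(exp(theta t) X_t) = sigma exp(theta t) dB_t. Integrating from 0 to t gives X_t = x_0 * exp(-theta t) + sigma * int_0^t exp(-theta (t-s)) dB_s for any initial x_0. The Itô integral has variance (by the Itô isometry) sigma^2 * int_0^t exp(-2 theta (t - s)) ds = sigma^2 * (1 - exp(-2 theta t)) / (2 theta), independent of x_0.
With theta = 8, sigma = 2*sqrt(2):
  Var(X_t) = (2*sqrt(2))^2 * (1 - exp(-2*8 t)) / (2 * 8) = 1/2 - exp(-16*t)/2.
As t -> infinity, exp(-2*8 t) -> 0, so the stationary variance is sigma^2 / (2 theta) = 1/2.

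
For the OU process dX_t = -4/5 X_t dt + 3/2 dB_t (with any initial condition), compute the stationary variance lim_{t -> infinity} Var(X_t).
lim Var(X_t) = 45/32

The OU SDE dX = -theta X dt + sigma dB admits the integrating factor exp(theta t): d(exp(theta t) X_t) = sigma exp(theta t) dB_t. Integrating from 0 to t gives X_t = x_0 * exp(-theta t) + sigma * int_0^t exp(-theta (t-s)) dB_s for any initial x_0. The Itô integral has variance (by the Itô isometry) sigma^2 * int_0^t exp(-2 theta (t - s)) ds = sigma^2 * (1 - exp(-2 theta t)) / (2 theta), independent of x_0.
With theta = 4/5, sigma = 3/2:
  Var(X_t) = (3/2)^2 * (1 - exp(-2*4/5 t)) / (2 * 4/5) = 45/32 - 45*exp(-8*t/5)/32.
As t -> infinity, exp(-2*4/5 t) -> 0, so the stationary variance is sigma^2 / (2 theta) = 45/32.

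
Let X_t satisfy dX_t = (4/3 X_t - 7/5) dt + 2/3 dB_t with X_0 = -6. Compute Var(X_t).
Var(X_t) = exp(8*t/3)/6 - 1/6

The variance V(t) = Var(X_t) satisfies V'(t) = 2 a V(t) + c^2 with V(0) = 0 (drift coefficient is linear in X, diffusion is constant). With a = 4/3, c = 2/3, the solution is
  V(t) = (c^2 / (2 a)) * (exp(2 a t) - 1)
       = ((2/3)^2 / (2*(4/3))) * (exp((8/3) t) - 1)
       = exp(8*t/3)/6 - 1/6.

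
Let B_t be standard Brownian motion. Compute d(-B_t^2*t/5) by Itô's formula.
d(-B_t^2*t/5) = (-B_t^2/5 - t/5) dt + (-2*B_t*t/5) dB_t

Itô's formula for f(t, x): d f(t, B_t) = (f_t + (1/2) f_xx) dt + f_x dB_t. Compute partials of f(t, x) = -t*x^2/5:
  f_t(t,x)  = -x^2/5
  f_x(t,x)  = -2*t*x/5
  f_xx(t,x) = -2*t/5
Assemble drift = f_t + (1/2) f_xx = -t/5 - x^2/5 and diffusion = f_x = -2*t*x/5. Substituting x = B_t:
  d(-B_t^2*t/5) = (-B_t^2/5 - t/5) dt + (-2*B_t*t/5) dB_t.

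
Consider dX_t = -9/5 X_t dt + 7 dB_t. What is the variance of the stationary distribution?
lim Var(X_t) = 245/18

The OU SDE dX = -theta X dt + sigma dB admits the integrating factor exp(theta t): d(exp(theta t) X_t) = sigma exp(theta t) dB_t. Integrating from 0 to t gives X_t = x_0 * exp(-theta t) + sigma * int_0^t exp(-theta (t-s)) dB_s for any initial x_0. The Itô integral has variance (by the Itô isometry) sigma^2 * int_0^t exp(-2 theta (t - s)) ds = sigma^2 * (1 - exp(-2 theta t)) / (2 theta), independent of x_0.
With theta = 9/5, sigma = 7:
  Var(X_t) = (7)^2 * (1 - exp(-2*9/5 t)) / (2 * 9/5) = 245/18 - 245*exp(-18*t/5)/18.
As t -> infinity, exp(-2*9/5 t) -> 0, so the stationary variance is sigma^2 / (2 theta) = 245/18.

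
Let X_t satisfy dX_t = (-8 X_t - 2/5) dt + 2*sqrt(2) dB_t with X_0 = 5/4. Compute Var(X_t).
Var(X_t) = 1/2 - exp(-16*t)/2

The variance V(t) = Var(X_t) satisfies V'(t) = 2 a V(t) + c^2 with V(0) = 0 (drift coefficient is linear in X, diffusion is constant). With a = -8, c = 2*sqrt(2), the solution is
  V(t) = (c^2 / (2 a)) * (exp(2 a t) - 1)
       = ((2*sqrt(2))^2 / (2*(-8))) * (exp((-16) t) - 1)
       = 1/2 - exp(-16*t)/2.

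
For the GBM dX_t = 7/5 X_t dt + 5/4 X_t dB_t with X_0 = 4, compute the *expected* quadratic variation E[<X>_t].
E[<X>_t] = 2000*exp(349*t/80)/349 - 2000/349

<X>_t = int_0^t ((5/4) * X_s)^2 ds. Taking expectation inside the integral: E[<X>_t] = (5/4)^2 * int_0^t E[X_s^2] ds. For GBM, E[X_s^2] = x_0^2 * exp((2 mu + sigma^2) s). Integrating:
  E[<X>_t] = (5/4)^2 * 4^2 * (exp((2*(7/5) + (5/4)^2) t) - 1) / (2*(7/5) + (5/4)^2)
           = (5/4)^2 * 4^2 * (exp((349/80) t) - 1) / (349/80) = 2000*exp(349*t/80)/349 - 2000/349.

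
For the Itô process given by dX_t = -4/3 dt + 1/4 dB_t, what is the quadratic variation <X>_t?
<X>_t = t/16

For an Itô process dX_t = a(t) dt + b(t) dB_t, the quadratic variation is <X>_t = int_0^t b(s)^2 ds (the drift term does not contribute). Here b(s) = 1/4, so
  b(s)^2 = 1/16.
Integrating from 0 to t:
  <X>_t = int_0^t (1/16) ds = t/16.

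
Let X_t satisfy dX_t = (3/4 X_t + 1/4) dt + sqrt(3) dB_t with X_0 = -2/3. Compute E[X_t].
E[X_t] = -exp(3*t/4)/3 - 1/3

Taking expectations and using E[dB_t] = 0, the mean m(t) = E[X_t] satisfies the ODE m'(t) = a m(t) + b with m(0) = x_0. With a = 3/4, b = 1/4, x_0 = -2/3, the solution is
  m(t) = x_0 * exp(a t) + (b/a) * (exp(a t) - 1)
       = (-2/3) * exp((3/4) t) + ((1/4)/(3/4)) * (exp((3/4) t) - 1)
       = -exp(3*t/4)/3 - 1/3.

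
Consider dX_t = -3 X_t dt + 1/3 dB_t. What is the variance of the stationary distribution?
lim Var(X_t) = 1/54

The OU SDE dX = -theta X dt + sigma dB admits the integrating factor exp(theta t): d(exp(theta t) X_t) = sigma exp(theta t) dB_t. Integrating from 0 to t gives X_t = x_0 * exp(-theta t) + sigma * int_0^t exp(-theta (t-s)) dB_s for any initial x_0. The Itô integral has variance (by the Itô isometry) sigma^2 * int_0^t exp(-2 theta (t - s)) ds = sigma^2 * (1 - exp(-2 theta t)) / (2 theta), independent of x_0.
With theta = 3, sigma = 1/3:
  Var(X_t) = (1/3)^2 * (1 - exp(-2*3 t)) / (2 * 3) = 1/54 - exp(-6*t)/54.
As t -> infinity, exp(-2*3 t) -> 0, so the stationary variance is sigma^2 / (2 theta) = 1/54.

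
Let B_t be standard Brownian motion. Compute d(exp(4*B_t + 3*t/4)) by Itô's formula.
d(exp(4*B_t + 3*t/4)) = (35*exp(4*B_t + 3*t/4)/4) dt + (4*exp(4*B_t + 3*t/4)) dB_t

Itô's formula for f(t, x): d f(t, B_t) = (f_t + (1/2) f_xx) dt + f_x dB_t. Compute partials of f(t, x) = exp(3*t/4 + 4*x):
  f_t(t,x)  = 3*exp(3*t/4 + 4*x)/4
  f_x(t,x)  = 4*exp(3*t/4 + 4*x)
  f_xx(t,x) = 16*exp(3*t/4 + 4*x)
Assemble drift = f_t + (1/2) f_xx = 35*exp(3*t/4 + 4*x)/4 and diffusion = f_x = 4*exp(3*t/4 + 4*x). Substituting x = B_t:
  d(exp(4*B_t + 3*t/4)) = (35*exp(4*B_t + 3*t/4)/4) dt + (4*exp(4*B_t + 3*t/4)) dB_t.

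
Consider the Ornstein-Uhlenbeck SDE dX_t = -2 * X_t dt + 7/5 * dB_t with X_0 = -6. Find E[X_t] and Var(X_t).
E[X_t] = -6*exp(-2*t); Var(X_t) = 49/100 - 49*exp(-4*t)/100

The OU SDE dX = -theta X dt + sigma dB admits the integrating factor exp(theta t): d(exp(theta t) X_t) = sigma exp(theta t) dB_t. Integrating from 0 to t:
  X_t = x_0 * exp(-theta t) + sigma * int_0^t exp(-theta (t-s)) dB_s.
The Itô integral has mean 0 and (by the Itô isometry) variance sigma^2 * int_0^t exp(-2 theta (t - s)) ds = sigma^2 * (1 - exp(-2 theta t)) / (2 theta).
With theta = 2, sigma = 7/5, x_0 = -6:
  E[X_t] = -6 * exp(-2 t) = -6*exp(-2*t)
  Var(X_t) = (7/5)^2 * (1 - exp(-2*2 t)) / (2 * 2) = 49/100 - 49*exp(-4*t)/100.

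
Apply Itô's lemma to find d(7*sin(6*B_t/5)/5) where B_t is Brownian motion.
d(7*sin(6*B_t/5)/5) = (-126*sin(6*B_t/5)/125) dt + (42*cos(6*B_t/5)/25) dB_t

Itô's formula for f(B_t) gives d f(B_t) = f'(B_t) dB_t + (1/2) f''(B_t) dt. Compute derivatives of f(x) = 7*sin(6*x/5)/5:
  f'(x)  = 42*cos(6*x/5)/25
  f''(x) = -252*sin(6*x/5)/125
Substitute x = B_t and multiply the f'' term by 1/2:
  drift     = (1/2) * (-252*sin(6*x/5)/125) evaluated at B_t = -126*sin(6*B_t/5)/125
  diffusion = (42*cos(6*x/5)/25) evaluated at B_t = 42*cos(6*B_t/5)/25
Therefore d(7*sin(6*B_t/5)/5) = (-126*sin(6*B_t/5)/125) dt + (42*cos(6*B_t/5)/25) dB_t.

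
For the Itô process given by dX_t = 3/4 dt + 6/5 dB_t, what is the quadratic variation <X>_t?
<X>_t = 36*t/25

For an Itô process dX_t = a(t) dt + b(t) dB_t, the quadratic variation is <X>_t = int_0^t b(s)^2 ds (the drift term does not contribute). Here b(s) = 6/5, so
  b(s)^2 = 36/25.
Integrating from 0 to t:
  <X>_t = int_0^t (36/25) ds = 36*t/25.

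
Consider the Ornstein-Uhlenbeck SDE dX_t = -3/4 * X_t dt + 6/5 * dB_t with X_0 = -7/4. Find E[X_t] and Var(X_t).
E[X_t] = -7*exp(-3*t/4)/4; Var(X_t) = 24/25 - 24*exp(-3*t/2)/25

The OU SDE dX = -theta X dt + sigma dB admits the integrating factor exp(theta t): d(exp(theta t) X_t) = sigma exp(theta t) dB_t. Integrating from 0 to t:
  X_t = x_0 * exp(-theta t) + sigma * int_0^t exp(-theta (t-s)) dB_s.
The Itô integral has mean 0 and (by the Itô isometry) variance sigma^2 * int_0^t exp(-2 theta (t - s)) ds = sigma^2 * (1 - exp(-2 theta t)) / (2 theta).
With theta = 3/4, sigma = 6/5, x_0 = -7/4:
  E[X_t] = -7/4 * exp(-3/4 t) = -7*exp(-3*t/4)/4
  Var(X_t) = (6/5)^2 * (1 - exp(-2*3/4 t)) / (2 * 3/4) = 24/25 - 24*exp(-3*t/2)/25.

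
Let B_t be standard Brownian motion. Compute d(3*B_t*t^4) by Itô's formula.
d(3*B_t*t^4) = (12*B_t*t^3) dt + (3*t^4) dB_t

Itô's formula for f(t, x): d f(t, B_t) = (f_t + (1/2) f_xx) dt + f_x dB_t. Compute partials of f(t, x) = 3*t^4*x:
  f_t(t,x)  = 12*t^3*x
  f_x(t,x)  = 3*t^4
  f_xx(t,x) = 0
Assemble drift = f_t + (1/2) f_xx = 12*t^3*x and diffusion = f_x = 3*t^4. Substituting x = B_t:
  d(3*B_t*t^4) = (12*B_t*t^3) dt + (3*t^4) dB_t.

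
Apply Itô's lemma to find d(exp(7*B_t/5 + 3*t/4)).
d(exp(7*B_t/5 + 3*t/4)) = (173*exp(7*B_t/5 + 3*t/4)/100) dt + (7*exp(7*B_t/5 + 3*t/4)/5) dB_t

Itô's formula for f(t, x): d f(t, B_t) = (f_t + (1/2) f_xx) dt + f_x dB_t. Compute partials of f(t, x) = exp(3*t/4 + 7*x/5):
  f_t(t,x)  = 3*exp(3*t/4 + 7*x/5)/4
  f_x(t,x)  = 7*exp(3*t/4 + 7*x/5)/5
  f_xx(t,x) = 49*exp(3*t/4 + 7*x/5)/25
Assemble drift = f_t + (1/2) f_xx = 173*exp(3*t/4 + 7*x/5)/100 and diffusion = f_x = 7*exp(3*t/4 + 7*x/5)/5. Substituting x = B_t:
  d(exp(7*B_t/5 + 3*t/4)) = (173*exp(7*B_t/5 + 3*t/4)/100) dt + (7*exp(7*B_t/5 + 3*t/4)/5) dB_t.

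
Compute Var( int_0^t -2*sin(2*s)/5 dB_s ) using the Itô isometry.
Var = 2*t/25 - sin(4*t)/50

The Itô integral of a deterministic integrand f(s) has mean 0 because each increment f(s) * (B_{s+ds} - B_s) has mean 0. By the Itô isometry:
  Var( int_0^t f(s) dB_s ) = E[ (int_0^t f(s) dB_s)^2 ] = int_0^t f(s)^2 ds.
Here f(s) = -2*sin(2*s)/5, so f(s)^2 = 4*sin(2*s)^2/25. Integrate:
  int_0^t (4*sin(2*s)^2/25) ds = 2*t/25 - sin(4*t)/50.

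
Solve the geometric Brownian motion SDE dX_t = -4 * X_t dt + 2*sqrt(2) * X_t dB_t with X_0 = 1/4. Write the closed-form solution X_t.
X_t = 1/4 * exp((-8) * t + (2*sqrt(2)) * B_t)

For GBM dX = mu X dt + sigma X dB with X_0 = x_0, apply Itô to Y = log X: dY = (mu - sigma^2/2) dt + sigma dB, so Y_t = log(x_0) + (mu - sigma^2/2) t + sigma B_t and hence X_t = x_0 * exp((mu - sigma^2/2) t + sigma B_t).
With mu = -4, sigma = 2*sqrt(2), x_0 = 1/4, this gives:
  X_t = 1/4 * exp((-8) * t + (2*sqrt(2)) * B_t).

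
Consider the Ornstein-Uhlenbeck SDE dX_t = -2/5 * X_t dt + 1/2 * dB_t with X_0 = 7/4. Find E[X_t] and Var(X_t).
E[X_t] = 7*exp(-2*t/5)/4; Var(X_t) = 5/16 - 5*exp(-4*t/5)/16

The OU SDE dX = -theta X dt + sigma dB admits the integrating factor exp(theta t): d(exp(theta t) X_t) = sigma exp(theta t) dB_t. Integrating from 0 to t:
  X_t = x_0 * exp(-theta t) + sigma * int_0^t exp(-theta (t-s)) dB_s.
The Itô integral has mean 0 and (by the Itô isometry) variance sigma^2 * int_0^t exp(-2 theta (t - s)) ds = sigma^2 * (1 - exp(-2 theta t)) / (2 theta).
With theta = 2/5, sigma = 1/2, x_0 = 7/4:
  E[X_t] = 7/4 * exp(-2/5 t) = 7*exp(-2*t/5)/4
  Var(X_t) = (1/2)^2 * (1 - exp(-2*2/5 t)) / (2 * 2/5) = 5/16 - 5*exp(-4*t/5)/16.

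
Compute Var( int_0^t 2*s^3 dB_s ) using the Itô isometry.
Var = 4*t^7/7

The Itô integral of a deterministic integrand f(s) has mean 0 because each increment f(s) * (B_{s+ds} - B_s) has mean 0. By the Itô isometry:
  Var( int_0^t f(s) dB_s ) = E[ (int_0^t f(s) dB_s)^2 ] = int_0^t f(s)^2 ds.
Here f(s) = 2*s^3, so f(s)^2 = 4*s^6. Integrate:
  int_0^t (4*s^6) ds = 4*t^7/7.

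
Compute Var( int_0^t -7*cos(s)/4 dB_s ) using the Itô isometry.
Var = 49*t/32 + 49*sin(2*t)/64

The Itô integral of a deterministic integrand f(s) has mean 0 because each increment f(s) * (B_{s+ds} - B_s) has mean 0. By the Itô isometry:
  Var( int_0^t f(s) dB_s ) = E[ (int_0^t f(s) dB_s)^2 ] = int_0^t f(s)^2 ds.
Here f(s) = -7*cos(s)/4, so f(s)^2 = 49*cos(s)^2/16. Integrate:
  int_0^t (49*cos(s)^2/16) ds = 49*t/32 + 49*sin(2*t)/64.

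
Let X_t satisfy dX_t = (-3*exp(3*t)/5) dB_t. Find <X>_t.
<X>_t = 3*exp(6*t)/50 - 3/50

For an Itô process dX_t = a(t) dt + b(t) dB_t, the quadratic variation is <X>_t = int_0^t b(s)^2 ds (the drift term does not contribute). Here b(s) = -3*exp(3*s)/5, so
  b(s)^2 = 9*exp(6*s)/25.
Integrating from 0 to t:
  <X>_t = int_0^t (9*exp(6*s)/25) ds = 3*exp(6*t)/50 - 3/50.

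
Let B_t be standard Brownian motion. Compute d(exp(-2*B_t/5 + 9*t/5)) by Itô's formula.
d(exp(-2*B_t/5 + 9*t/5)) = (47*exp(-2*B_t/5 + 9*t/5)/25) dt + (-2*exp(-2*B_t/5 + 9*t/5)/5) dB_t

Itô's formula for f(t, x): d f(t, B_t) = (f_t + (1/2) f_xx) dt + f_x dB_t. Compute partials of f(t, x) = exp(9*t/5 - 2*x/5):
  f_t(t,x)  = 9*exp(9*t/5 - 2*x/5)/5
  f_x(t,x)  = -2*exp(9*t/5 - 2*x/5)/5
  f_xx(t,x) = 4*exp(9*t/5 - 2*x/5)/25
Assemble drift = f_t + (1/2) f_xx = 47*exp(9*t/5 - 2*x/5)/25 and diffusion = f_x = -2*exp(9*t/5 - 2*x/5)/5. Substituting x = B_t:
  d(exp(-2*B_t/5 + 9*t/5)) = (47*exp(-2*B_t/5 + 9*t/5)/25) dt + (-2*exp(-2*B_t/5 + 9*t/5)/5) dB_t.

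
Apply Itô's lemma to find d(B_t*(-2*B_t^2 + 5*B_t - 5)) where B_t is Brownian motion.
d(B_t*(-2*B_t^2 + 5*B_t - 5)) = (5 - 6*B_t) dt + (-6*B_t^2 + 10*B_t - 5) dB_t

Itô's formula for f(B_t) gives d f(B_t) = f'(B_t) dB_t + (1/2) f''(B_t) dt. Compute derivatives of f(x) = x*(-2*x^2 + 5*x - 5):
  f'(x)  = -6*x^2 + 10*x - 5
  f''(x) = 10 - 12*x
Substitute x = B_t and multiply the f'' term by 1/2:
  drift     = (1/2) * (10 - 12*x) evaluated at B_t = 5 - 6*B_t
  diffusion = (-6*x^2 + 10*x - 5) evaluated at B_t = -6*B_t^2 + 10*B_t - 5
Therefore d(B_t*(-2*B_t^2 + 5*B_t - 5)) = (5 - 6*B_t) dt + (-6*B_t^2 + 10*B_t - 5) dB_t.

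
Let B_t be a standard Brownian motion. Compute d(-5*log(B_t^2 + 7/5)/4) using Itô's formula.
d(-5*log(B_t^2 + 7/5)/4) = (25*(5*B_t^2 - 7)/(4*(5*B_t^2 + 7)^2)) dt + (-25*B_t/(10*B_t^2 + 14)) dB_t

Itô's formula for f(B_t) gives d f(B_t) = f'(B_t) dB_t + (1/2) f''(B_t) dt. Compute derivatives of f(x) = -5*log(x^2 + 7/5)/4:
  f'(x)  = -25*x/(10*x^2 + 14)
  f''(x) = 25*(5*x^2 - 7)/(2*(5*x^2 + 7)^2)
Substitute x = B_t and multiply the f'' term by 1/2:
  drift     = (1/2) * (25*(5*x^2 - 7)/(2*(5*x^2 + 7)^2)) evaluated at B_t = 25*(5*B_t^2 - 7)/(4*(5*B_t^2 + 7)^2)
  diffusion = (-25*x/(10*x^2 + 14)) evaluated at B_t = -25*B_t/(10*B_t^2 + 14)
Therefore d(-5*log(B_t^2 + 7/5)/4) = (25*(5*B_t^2 - 7)/(4*(5*B_t^2 + 7)^2)) dt + (-25*B_t/(10*B_t^2 + 14)) dB_t.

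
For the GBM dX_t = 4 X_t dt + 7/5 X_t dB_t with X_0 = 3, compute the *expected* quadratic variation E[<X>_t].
E[<X>_t] = 147*exp(249*t/25)/83 - 147/83

<X>_t = int_0^t ((7/5) * X_s)^2 ds. Taking expectation inside the integral: E[<X>_t] = (7/5)^2 * int_0^t E[X_s^2] ds. For GBM, E[X_s^2] = x_0^2 * exp((2 mu + sigma^2) s). Integrating:
  E[<X>_t] = (7/5)^2 * 3^2 * (exp((2*4 + (7/5)^2) t) - 1) / (2*4 + (7/5)^2)
           = (7/5)^2 * 3^2 * (exp((249/25) t) - 1) / (249/25) = 147*exp(249*t/25)/83 - 147/83.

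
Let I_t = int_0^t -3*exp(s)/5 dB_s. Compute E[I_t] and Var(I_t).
E[I_t] = 0; Var(I_t) = 9*exp(2*t)/50 - 9/50

The Itô integral of a deterministic integrand f(s) has mean 0 because each increment f(s) * (B_{s+ds} - B_s) has mean 0. By the Itô isometry:
  Var( int_0^t f(s) dB_s ) = E[ (int_0^t f(s) dB_s)^2 ] = int_0^t f(s)^2 ds.
Here f(s) = -3*exp(s)/5, so f(s)^2 = 9*exp(2*s)/25. Integrate:
  int_0^t (9*exp(2*s)/25) ds = 9*exp(2*t)/50 - 9/50.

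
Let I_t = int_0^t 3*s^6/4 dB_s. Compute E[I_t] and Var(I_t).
E[I_t] = 0; Var(I_t) = 9*t^13/208

The Itô integral of a deterministic integrand f(s) has mean 0 because each increment f(s) * (B_{s+ds} - B_s) has mean 0. By the Itô isometry:
  Var( int_0^t f(s) dB_s ) = E[ (int_0^t f(s) dB_s)^2 ] = int_0^t f(s)^2 ds.
Here f(s) = 3*s^6/4, so f(s)^2 = 9*s^12/16. Integrate:
  int_0^t (9*s^12/16) ds = 9*t^13/208.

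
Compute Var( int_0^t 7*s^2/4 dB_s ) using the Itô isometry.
Var = 49*t^5/80

The Itô integral of a deterministic integrand f(s) has mean 0 because each increment f(s) * (B_{s+ds} - B_s) has mean 0. By the Itô isometry:
  Var( int_0^t f(s) dB_s ) = E[ (int_0^t f(s) dB_s)^2 ] = int_0^t f(s)^2 ds.
Here f(s) = 7*s^2/4, so f(s)^2 = 49*s^4/16. Integrate:
  int_0^t (49*s^4/16) ds = 49*t^5/80.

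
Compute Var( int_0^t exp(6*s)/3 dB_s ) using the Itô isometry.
Var = exp(12*t)/108 - 1/108

The Itô integral of a deterministic integrand f(s) has mean 0 because each increment f(s) * (B_{s+ds} - B_s) has mean 0. By the Itô isometry:
  Var( int_0^t f(s) dB_s ) = E[ (int_0^t f(s) dB_s)^2 ] = int_0^t f(s)^2 ds.
Here f(s) = exp(6*s)/3, so f(s)^2 = exp(12*s)/9. Integrate:
  int_0^t (exp(12*s)/9) ds = exp(12*t)/108 - 1/108.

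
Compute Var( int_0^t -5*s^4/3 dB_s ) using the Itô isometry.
Var = 25*t^9/81

The Itô integral of a deterministic integrand f(s) has mean 0 because each increment f(s) * (B_{s+ds} - B_s) has mean 0. By the Itô isometry:
  Var( int_0^t f(s) dB_s ) = E[ (int_0^t f(s) dB_s)^2 ] = int_0^t f(s)^2 ds.
Here f(s) = -5*s^4/3, so f(s)^2 = 25*s^8/9. Integrate:
  int_0^t (25*s^8/9) ds = 25*t^9/81.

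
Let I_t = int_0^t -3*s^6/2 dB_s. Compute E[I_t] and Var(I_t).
E[I_t] = 0; Var(I_t) = 9*t^13/52

The Itô integral of a deterministic integrand f(s) has mean 0 because each increment f(s) * (B_{s+ds} - B_s) has mean 0. By the Itô isometry:
  Var( int_0^t f(s) dB_s ) = E[ (int_0^t f(s) dB_s)^2 ] = int_0^t f(s)^2 ds.
Here f(s) = -3*s^6/2, so f(s)^2 = 9*s^12/4. Integrate:
  int_0^t (9*s^12/4) ds = 9*t^13/52.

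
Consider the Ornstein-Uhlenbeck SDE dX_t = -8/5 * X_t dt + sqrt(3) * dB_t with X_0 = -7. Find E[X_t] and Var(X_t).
E[X_t] = -7*exp(-8*t/5); Var(X_t) = 15/16 - 15*exp(-16*t/5)/16

The OU SDE dX = -theta X dt + sigma dB admits the integrating factor exp(theta t): d(exp(theta t) X_t) = sigma exp(theta t) dB_t. Integrating from 0 to t:
  X_t = x_0 * exp(-theta t) + sigma * int_0^t exp(-theta (t-s)) dB_s.
The Itô integral has mean 0 and (by the Itô isometry) variance sigma^2 * int_0^t exp(-2 theta (t - s)) ds = sigma^2 * (1 - exp(-2 theta t)) / (2 theta).
With theta = 8/5, sigma = sqrt(3), x_0 = -7:
  E[X_t] = -7 * exp(-8/5 t) = -7*exp(-8*t/5)
  Var(X_t) = (sqrt(3))^2 * (1 - exp(-2*8/5 t)) / (2 * 8/5) = 15/16 - 15*exp(-16*t/5)/16.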